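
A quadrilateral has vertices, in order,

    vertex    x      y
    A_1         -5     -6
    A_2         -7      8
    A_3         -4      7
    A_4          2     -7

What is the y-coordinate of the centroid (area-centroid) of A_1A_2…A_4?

Apply the surveyor's formula. First the cross-terms c_i = x_i·y_{i+1} − x_{i+1}·y_i:
  -82, -17, 14, -47  ⇒  2A = -132, A = -66.
Then Σ (y_i + y_{i+1})·c_i = 192, so ȳ = 192 / (6·(-66)) = -16/33.

-16/33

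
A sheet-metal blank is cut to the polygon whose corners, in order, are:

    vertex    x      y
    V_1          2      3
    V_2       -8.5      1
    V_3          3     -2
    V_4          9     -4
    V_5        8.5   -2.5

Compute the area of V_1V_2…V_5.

Cross-terms: 27.5, 14, 6, 11.5, 30.5  ⇒  Σ = 89.5
Area = |Σ|/2 = 44.75.

44.75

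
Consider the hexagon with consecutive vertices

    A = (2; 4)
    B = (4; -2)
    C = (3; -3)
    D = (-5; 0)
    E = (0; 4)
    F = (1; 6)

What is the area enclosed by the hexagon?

36.5

Apply the shoelace formula: 2A = Σ (x_i·y_{i+1} − x_{i+1}·y_i), indices taken mod 6.
Σ = (-20) + (-6) + (-15) + (-20) + (-4) + (-8) = -73
Area = |Σ|/2 = 36.5.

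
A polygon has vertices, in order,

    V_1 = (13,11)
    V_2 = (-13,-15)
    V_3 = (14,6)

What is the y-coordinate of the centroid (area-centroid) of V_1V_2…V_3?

2/3

Apply the surveyor's formula. First the cross-terms c_i = x_i·y_{i+1} − x_{i+1}·y_i:
  -52, 132, 76  ⇒  2A = 156, A = 78.
Then Σ (y_i + y_{i+1})·c_i = 312, so ȳ = 312 / (6·78) = 2/3.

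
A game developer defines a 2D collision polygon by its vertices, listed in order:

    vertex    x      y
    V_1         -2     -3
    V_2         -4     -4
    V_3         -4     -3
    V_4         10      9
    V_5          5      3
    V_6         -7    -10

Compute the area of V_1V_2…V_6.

28.5

Apply the surveyor's formula: 2A = Σ (x_i·y_{i+1} − x_{i+1}·y_i), indices taken mod 6.
Σ = (-4) + (-4) + (-6) + (-15) + (-29) + (1) = -57
Area = |Σ|/2 = 28.5.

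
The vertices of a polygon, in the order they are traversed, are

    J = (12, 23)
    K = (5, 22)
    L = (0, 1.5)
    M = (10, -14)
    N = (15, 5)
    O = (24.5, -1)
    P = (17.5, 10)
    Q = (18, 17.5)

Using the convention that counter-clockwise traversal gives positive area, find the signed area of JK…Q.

Apply Gauss's area formula: 2A = Σ (x_i·y_{i+1} − x_{i+1}·y_i), indices taken mod 8.
Cross-terms: 149, 7.5, -15, 260, -137.5, 262.5, 126.25, 204  ⇒  Σ = 856.75
Signed area = Σ/2 = 428.375 (positive ⇒ counter-clockwise traversal).

428.375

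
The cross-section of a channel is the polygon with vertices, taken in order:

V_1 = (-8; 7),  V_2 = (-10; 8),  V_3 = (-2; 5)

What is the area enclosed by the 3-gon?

1

Cross-terms: 6, -34, 26  ⇒  Σ = -2
Area = |Σ|/2 = 1.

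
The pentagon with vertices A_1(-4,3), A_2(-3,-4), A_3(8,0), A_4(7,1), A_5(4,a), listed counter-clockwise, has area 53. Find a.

3

Write out the shoelace sum; only the two edges meeting at A_5 involve a:
2·Area = [(7·a − 4·1) + (4·3 − (-4)·a)] + 65
       = 11·a + 73 = 106
⇒ a = 3.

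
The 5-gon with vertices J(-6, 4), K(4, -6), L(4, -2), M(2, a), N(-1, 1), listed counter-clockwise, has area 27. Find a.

Write out the shoelace sum; only the two edges meeting at M involve a:
2·Area = [(4·a − 2·(-2)) + (2·1 − (-1)·a)] + 38
       = 5·a + 44 = 54
⇒ a = 2.

2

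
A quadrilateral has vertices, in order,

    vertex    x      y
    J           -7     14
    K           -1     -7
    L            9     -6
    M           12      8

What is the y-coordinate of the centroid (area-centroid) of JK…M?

Apply the shoelace formula. First the cross-terms c_i = x_i·y_{i+1} − x_{i+1}·y_i:
  63, 69, 144, 224  ⇒  2A = 500, A = 250.
Then Σ (y_i + y_{i+1})·c_i = 4760, so ȳ = 4760 / (6·250) = 238/75.

238/75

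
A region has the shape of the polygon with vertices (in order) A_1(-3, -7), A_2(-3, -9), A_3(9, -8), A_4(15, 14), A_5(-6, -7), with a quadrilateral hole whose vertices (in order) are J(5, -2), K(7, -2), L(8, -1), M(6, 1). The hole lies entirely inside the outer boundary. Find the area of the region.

173.5

Outer boundary:
A_1→A_2: (-3)(-9) − (-3)(-7) = 6
A_2→A_3: (-3)(-8) − (9)(-9) = 105
A_3→A_4: (9)(14) − (15)(-8) = 246
A_4→A_5: (15)(-7) − (-6)(14) = -21
A_5→A_1: (-6)(-7) − (-3)(-7) = 21
Σ = 357
Area = |Σ|/2 = 178.5.
Hole:
Apply the surveyor's formula: 2A = Σ (x_i·y_{i+1} − x_{i+1}·y_i), indices taken mod 4.
Σ = (4) + (9) + (14) + (-17) = 10
Area = |Σ|/2 = 5.
Net area = 178.5 − 5 = 173.5.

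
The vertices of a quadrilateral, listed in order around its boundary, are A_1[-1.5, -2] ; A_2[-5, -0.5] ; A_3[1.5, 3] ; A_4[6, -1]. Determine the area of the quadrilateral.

28.25

Apply the surveyor's formula: 2A = Σ (x_i·y_{i+1} − x_{i+1}·y_i), indices taken mod 4.
Σ = (-9.25) + (-14.25) + (-19.5) + (-13.5) = -56.5
Area = |Σ|/2 = 28.25.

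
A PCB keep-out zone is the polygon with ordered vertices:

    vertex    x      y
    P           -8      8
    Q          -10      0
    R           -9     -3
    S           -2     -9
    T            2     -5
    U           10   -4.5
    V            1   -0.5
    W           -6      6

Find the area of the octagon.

Apply the surveyor's formula: 2A = Σ (x_i·y_{i+1} − x_{i+1}·y_i), indices taken mod 8.
Σ = (80) + (30) + (75) + (28) + (41) + (-0.5) + (3) + (0) = 256.5
Area = |Σ|/2 = 128.25.

128.25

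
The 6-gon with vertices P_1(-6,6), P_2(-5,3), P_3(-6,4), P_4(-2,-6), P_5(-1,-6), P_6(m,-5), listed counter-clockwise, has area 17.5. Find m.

0

Write out the shoelace sum; only the two edges meeting at P_6 involve m:
2·Area = [((-1)·(-5) − m·(-6)) + (m·6 − (-6)·(-5))] + 60
       = 12·m + 35 = 35
⇒ m = 0.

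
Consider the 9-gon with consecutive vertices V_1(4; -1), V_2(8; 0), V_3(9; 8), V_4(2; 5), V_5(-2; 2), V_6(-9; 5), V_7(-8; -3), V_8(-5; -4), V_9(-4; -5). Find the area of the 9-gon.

120

Apply the shoelace (surveyor's) formula: 2A = Σ (x_i·y_{i+1} − x_{i+1}·y_i), indices taken mod 9.
Σ = (8) + (64) + (29) + (14) + (8) + (67) + (17) + (9) + (24) = 240
Area = |Σ|/2 = 120.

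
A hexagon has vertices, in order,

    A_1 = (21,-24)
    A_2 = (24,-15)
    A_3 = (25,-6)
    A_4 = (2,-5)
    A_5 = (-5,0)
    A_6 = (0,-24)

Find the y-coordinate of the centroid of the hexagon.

Apply Gauss's area formula. First the cross-terms c_i = x_i·y_{i+1} − x_{i+1}·y_i:
  261, 231, -113, -25, 120, 504  ⇒  2A = 978, A = 489.
Then Σ (y_i + y_{i+1})·c_i = -40734, so ȳ = -40734 / (6·489) = -2263/163.

-2263/163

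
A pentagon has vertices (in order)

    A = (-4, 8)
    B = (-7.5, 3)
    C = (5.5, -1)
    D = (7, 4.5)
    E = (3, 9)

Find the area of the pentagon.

Σ = (48) + (-9) + (31.75) + (49.5) + (60) = 180.25
Area = |Σ|/2 = 90.125.

90.125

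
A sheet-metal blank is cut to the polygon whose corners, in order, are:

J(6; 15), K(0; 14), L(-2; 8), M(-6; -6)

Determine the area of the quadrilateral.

J→K: (6)(14) − (0)(15) = 84
K→L: (0)(8) − (-2)(14) = 28
L→M: (-2)(-6) − (-6)(8) = 60
M→J: (-6)(15) − (6)(-6) = -54
Σ = 118
Area = |Σ|/2 = 59.

59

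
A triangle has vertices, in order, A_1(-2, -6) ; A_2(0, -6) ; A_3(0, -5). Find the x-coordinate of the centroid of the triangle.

-2/3

Apply the surveyor's formula. First the cross-terms c_i = x_i·y_{i+1} − x_{i+1}·y_i:
  12, 0, -10  ⇒  2A = 2, A = 1.
Then Σ (x_i + x_{i+1})·c_i = -4, so x̄ = -4 / (6·1) = -2/3.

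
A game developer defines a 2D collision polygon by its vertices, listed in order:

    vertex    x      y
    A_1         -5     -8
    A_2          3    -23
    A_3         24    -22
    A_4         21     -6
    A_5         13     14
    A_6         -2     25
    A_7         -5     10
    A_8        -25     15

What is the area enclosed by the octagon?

Apply the shoelace (surveyor's) formula: 2A = Σ (x_i·y_{i+1} − x_{i+1}·y_i), indices taken mod 8.
A_1→A_2: (-5)(-23) − (3)(-8) = 139
A_2→A_3: (3)(-22) − (24)(-23) = 486
A_3→A_4: (24)(-6) − (21)(-22) = 318
A_4→A_5: (21)(14) − (13)(-6) = 372
A_5→A_6: (13)(25) − (-2)(14) = 353
A_6→A_7: (-2)(10) − (-5)(25) = 105
A_7→A_8: (-5)(15) − (-25)(10) = 175
A_8→A_1: (-25)(-8) − (-5)(15) = 275
Σ = 2223
Area = |Σ|/2 = 1111.5.

1111.5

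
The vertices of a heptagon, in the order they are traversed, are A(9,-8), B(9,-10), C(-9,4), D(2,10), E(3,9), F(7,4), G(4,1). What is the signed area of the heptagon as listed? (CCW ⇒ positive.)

Apply the shoelace formula: 2A = Σ (x_i·y_{i+1} − x_{i+1}·y_i), indices taken mod 7.
Σ = (-18) + (-54) + (-98) + (-12) + (-51) + (-9) + (-41) = -283
Signed area = Σ/2 = -141.5 (negative ⇒ clockwise traversal).

-141.5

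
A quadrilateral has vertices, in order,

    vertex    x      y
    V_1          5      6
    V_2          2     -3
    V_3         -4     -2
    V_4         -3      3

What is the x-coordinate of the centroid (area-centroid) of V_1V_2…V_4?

97/282

Apply Gauss's area formula. First the cross-terms c_i = x_i·y_{i+1} − x_{i+1}·y_i:
  -27, -16, -18, -33  ⇒  2A = -94, A = -47.
Then Σ (x_i + x_{i+1})·c_i = -97, so x̄ = -97 / (6·(-47)) = 97/282.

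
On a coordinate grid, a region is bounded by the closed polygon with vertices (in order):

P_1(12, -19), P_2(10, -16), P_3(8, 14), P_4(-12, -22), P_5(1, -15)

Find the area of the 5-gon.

Apply the shoelace (surveyor's) formula: 2A = Σ (x_i·y_{i+1} − x_{i+1}·y_i), indices taken mod 5.
Σ = (-2) + (268) + (-8) + (202) + (161) = 621
Area = |Σ|/2 = 310.5.

310.5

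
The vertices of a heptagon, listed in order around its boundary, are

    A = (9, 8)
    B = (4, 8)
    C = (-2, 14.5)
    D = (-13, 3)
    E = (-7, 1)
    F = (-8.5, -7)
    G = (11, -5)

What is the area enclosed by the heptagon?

307.25

A→B: (9)(8) − (4)(8) = 40
B→C: (4)(14.5) − (-2)(8) = 74
C→D: (-2)(3) − (-13)(14.5) = 182.5
D→E: (-13)(1) − (-7)(3) = 8
E→F: (-7)(-7) − (-8.5)(1) = 57.5
F→G: (-8.5)(-5) − (11)(-7) = 119.5
G→A: (11)(8) − (9)(-5) = 133
Σ = 614.5
Area = |Σ|/2 = 307.25.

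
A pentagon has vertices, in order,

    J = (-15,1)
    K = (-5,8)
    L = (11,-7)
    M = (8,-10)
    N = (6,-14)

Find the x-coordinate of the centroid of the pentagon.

-344/239

Apply the shoelace (surveyor's) formula. First the cross-terms c_i = x_i·y_{i+1} − x_{i+1}·y_i:
  -115, -53, -54, -52, -204  ⇒  2A = -478, A = -239.
Then Σ (x_i + x_{i+1})·c_i = 2064, so x̄ = 2064 / (6·(-239)) = -344/239.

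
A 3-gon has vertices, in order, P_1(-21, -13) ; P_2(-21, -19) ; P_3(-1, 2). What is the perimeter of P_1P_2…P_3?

60

|P_1P_2| = √((0)² + (-6)²) = √36 = 6
|P_2P_3| = √((20)² + (21)²) = √841 = 29
|P_3P_1| = √((-20)² + (-15)²) = √625 = 25
Perimeter = 6 + 29 + 25 = 60.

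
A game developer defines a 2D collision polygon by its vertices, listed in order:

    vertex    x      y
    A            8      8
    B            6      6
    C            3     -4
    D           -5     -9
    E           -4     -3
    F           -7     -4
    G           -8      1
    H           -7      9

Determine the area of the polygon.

A→B: (8)(6) − (6)(8) = 0
B→C: (6)(-4) − (3)(6) = -42
C→D: (3)(-9) − (-5)(-4) = -47
D→E: (-5)(-3) − (-4)(-9) = -21
E→F: (-4)(-4) − (-7)(-3) = -5
F→G: (-7)(1) − (-8)(-4) = -39
G→H: (-8)(9) − (-7)(1) = -65
H→A: (-7)(8) − (8)(9) = -128
Σ = -347
Area = |Σ|/2 = 173.5.

173.5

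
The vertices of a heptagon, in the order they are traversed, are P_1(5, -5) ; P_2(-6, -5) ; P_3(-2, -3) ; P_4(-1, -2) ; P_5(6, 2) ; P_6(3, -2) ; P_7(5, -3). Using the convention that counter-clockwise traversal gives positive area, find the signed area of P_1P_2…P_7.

Cross-terms: -55, 8, 1, 10, -18, 1, -10  ⇒  Σ = -63
Signed area = Σ/2 = -31.5 (negative ⇒ clockwise traversal).

-31.5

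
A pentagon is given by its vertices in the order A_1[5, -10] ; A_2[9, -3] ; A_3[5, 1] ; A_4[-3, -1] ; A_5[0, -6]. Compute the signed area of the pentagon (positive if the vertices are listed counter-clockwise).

72.5

Apply the shoelace formula: 2A = Σ (x_i·y_{i+1} − x_{i+1}·y_i), indices taken mod 5.
Σ = (75) + (24) + (-2) + (18) + (30) = 145
Signed area = Σ/2 = 72.5 (positive ⇒ counter-clockwise traversal).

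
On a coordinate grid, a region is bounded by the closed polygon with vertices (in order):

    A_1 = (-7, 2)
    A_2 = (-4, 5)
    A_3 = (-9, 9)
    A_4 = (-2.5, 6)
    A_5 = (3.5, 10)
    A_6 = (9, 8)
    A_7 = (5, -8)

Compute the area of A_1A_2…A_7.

Apply the shoelace (surveyor's) formula: 2A = Σ (x_i·y_{i+1} − x_{i+1}·y_i), indices taken mod 7.
Cross-terms: -27, 9, -31.5, -46, -62, -112, -46  ⇒  Σ = -315.5
Area = |Σ|/2 = 157.75.

157.75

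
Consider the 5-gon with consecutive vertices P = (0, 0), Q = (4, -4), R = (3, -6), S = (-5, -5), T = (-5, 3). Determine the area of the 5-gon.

Apply the shoelace formula: 2A = Σ (x_i·y_{i+1} − x_{i+1}·y_i), indices taken mod 5.
P→Q: (0)(-4) − (4)(0) = 0
Q→R: (4)(-6) − (3)(-4) = -12
R→S: (3)(-5) − (-5)(-6) = -45
S→T: (-5)(3) − (-5)(-5) = -40
T→P: (-5)(0) − (0)(3) = 0
Σ = -97
Area = |Σ|/2 = 48.5.

48.5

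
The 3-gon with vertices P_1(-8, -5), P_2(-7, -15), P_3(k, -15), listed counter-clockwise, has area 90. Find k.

Write out the shoelace sum; only the two edges meeting at P_3 involve k:
2·Area = [((-7)·(-15) − k·(-15)) + (k·(-5) − (-8)·(-15))] + 85
       = 10·k + 70 = 180
⇒ k = 11.

11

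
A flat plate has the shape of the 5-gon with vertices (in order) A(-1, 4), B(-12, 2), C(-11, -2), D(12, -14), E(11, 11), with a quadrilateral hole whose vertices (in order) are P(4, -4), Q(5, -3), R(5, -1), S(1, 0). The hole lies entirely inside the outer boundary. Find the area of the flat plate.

298

Outer boundary:
Apply the surveyor's formula: 2A = Σ (x_i·y_{i+1} − x_{i+1}·y_i), indices taken mod 5.
Σ = (46) + (46) + (178) + (286) + (55) = 611
Area = |Σ|/2 = 305.5.
Hole:
Σ = (8) + (10) + (1) + (-4) = 15
Area = |Σ|/2 = 7.5.
Net area = 305.5 − 7.5 = 298.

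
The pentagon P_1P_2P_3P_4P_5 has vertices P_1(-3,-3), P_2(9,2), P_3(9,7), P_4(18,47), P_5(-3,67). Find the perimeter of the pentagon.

|P_1P_2| = √((12)² + (5)²) = √169 = 13
|P_2P_3| = √((0)² + (5)²) = √25 = 5
|P_3P_4| = √((9)² + (40)²) = √1681 = 41
|P_4P_5| = √((-21)² + (20)²) = √841 = 29
|P_5P_1| = √((0)² + (-70)²) = √4900 = 70
Perimeter = 13 + 5 + 41 + 29 + 70 = 158.

158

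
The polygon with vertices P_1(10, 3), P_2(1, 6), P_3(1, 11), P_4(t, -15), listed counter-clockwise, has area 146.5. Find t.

-12

Write out the shoelace sum; only the two edges meeting at P_4 involve t:
2·Area = [(1·(-15) − t·11) + (t·3 − 10·(-15))] + 62
       = -8·t + 197 = 293
⇒ t = -12.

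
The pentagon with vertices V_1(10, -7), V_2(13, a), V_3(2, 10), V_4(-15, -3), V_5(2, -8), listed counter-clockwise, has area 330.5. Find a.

13

The doubled signed area Σ (x_i y_{i+1} − x_{i+1} y_i) is linear in a.
With a=0 it equals 557; the coefficient of a is 8 (from the two edges through V_2).
So 8·a + 557 = 2·330.5 = 661 ⇒ a = 13.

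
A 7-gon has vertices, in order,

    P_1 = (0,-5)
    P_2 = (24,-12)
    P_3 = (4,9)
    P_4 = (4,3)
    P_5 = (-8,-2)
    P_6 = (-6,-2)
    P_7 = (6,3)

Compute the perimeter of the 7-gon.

|P_1P_2| = √((24)² + (-7)²) = √625 = 25
|P_2P_3| = √((-20)² + (21)²) = √841 = 29
|P_3P_4| = √((0)² + (-6)²) = √36 = 6
|P_4P_5| = √((-12)² + (-5)²) = √169 = 13
|P_5P_6| = √((2)² + (0)²) = √4 = 2
|P_6P_7| = √((12)² + (5)²) = √169 = 13
|P_7P_1| = √((-6)² + (-8)²) = √100 = 10
Perimeter = 25 + 29 + 6 + 13 + 2 + 13 + 10 = 98.

98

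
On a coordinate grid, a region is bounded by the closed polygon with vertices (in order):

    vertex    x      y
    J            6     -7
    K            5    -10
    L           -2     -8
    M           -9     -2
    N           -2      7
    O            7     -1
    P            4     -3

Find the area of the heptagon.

Apply the shoelace (surveyor's) formula: 2A = Σ (x_i·y_{i+1} − x_{i+1}·y_i), indices taken mod 7.
J→K: (6)(-10) − (5)(-7) = -25
K→L: (5)(-8) − (-2)(-10) = -60
L→M: (-2)(-2) − (-9)(-8) = -68
M→N: (-9)(7) − (-2)(-2) = -67
N→O: (-2)(-1) − (7)(7) = -47
O→P: (7)(-3) − (4)(-1) = -17
P→J: (4)(-7) − (6)(-3) = -10
Σ = -294
Area = |Σ|/2 = 147.

147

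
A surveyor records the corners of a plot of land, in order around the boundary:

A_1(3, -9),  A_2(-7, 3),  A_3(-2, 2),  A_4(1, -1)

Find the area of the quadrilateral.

34

Apply the surveyor's formula: 2A = Σ (x_i·y_{i+1} − x_{i+1}·y_i), indices taken mod 4.
Σ = (-54) + (-8) + (0) + (-6) = -68
Area = |Σ|/2 = 34.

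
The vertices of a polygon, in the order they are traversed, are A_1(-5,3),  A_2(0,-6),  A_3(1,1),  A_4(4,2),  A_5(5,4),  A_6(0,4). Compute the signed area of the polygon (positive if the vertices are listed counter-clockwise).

40

Apply Gauss's area formula: 2A = Σ (x_i·y_{i+1} − x_{i+1}·y_i), indices taken mod 6.
A_1→A_2: (-5)(-6) − (0)(3) = 30
A_2→A_3: (0)(1) − (1)(-6) = 6
A_3→A_4: (1)(2) − (4)(1) = -2
A_4→A_5: (4)(4) − (5)(2) = 6
A_5→A_6: (5)(4) − (0)(4) = 20
A_6→A_1: (0)(3) − (-5)(4) = 20
Σ = 80
Signed area = Σ/2 = 40 (positive ⇒ counter-clockwise traversal).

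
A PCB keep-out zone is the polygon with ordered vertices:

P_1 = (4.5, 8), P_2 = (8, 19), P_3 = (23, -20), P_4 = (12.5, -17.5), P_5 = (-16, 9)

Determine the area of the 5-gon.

Apply the shoelace (surveyor's) formula: 2A = Σ (x_i·y_{i+1} − x_{i+1}·y_i), indices taken mod 5.
Cross-terms: 21.5, -597, -152.5, -167.5, -168.5  ⇒  Σ = -1064
Area = |Σ|/2 = 532.

532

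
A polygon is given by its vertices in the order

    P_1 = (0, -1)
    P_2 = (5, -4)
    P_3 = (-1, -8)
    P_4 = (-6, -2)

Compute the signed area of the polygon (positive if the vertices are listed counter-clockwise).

-39.5

Σ = (5) + (-44) + (-46) + (6) = -79
Signed area = Σ/2 = -39.5 (negative ⇒ clockwise traversal).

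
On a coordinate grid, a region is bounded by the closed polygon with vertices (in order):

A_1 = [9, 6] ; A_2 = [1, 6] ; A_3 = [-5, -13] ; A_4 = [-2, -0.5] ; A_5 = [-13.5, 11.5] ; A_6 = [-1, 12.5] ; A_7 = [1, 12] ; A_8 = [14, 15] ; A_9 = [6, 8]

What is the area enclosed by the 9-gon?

168.5

Apply Gauss's area formula: 2A = Σ (x_i·y_{i+1} − x_{i+1}·y_i), indices taken mod 9.
Σ = (48) + (17) + (-23.5) + (-29.75) + (-157.25) + (-24.5) + (-153) + (22) + (-36) = -337
Area = |Σ|/2 = 168.5.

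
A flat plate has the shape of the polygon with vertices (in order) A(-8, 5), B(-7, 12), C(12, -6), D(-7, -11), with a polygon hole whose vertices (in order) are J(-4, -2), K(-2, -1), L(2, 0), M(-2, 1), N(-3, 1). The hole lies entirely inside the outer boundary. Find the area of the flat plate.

Outer boundary:
Apply Gauss's area formula: 2A = Σ (x_i·y_{i+1} − x_{i+1}·y_i), indices taken mod 4.
A→B: (-8)(12) − (-7)(5) = -61
B→C: (-7)(-6) − (12)(12) = -102
C→D: (12)(-11) − (-7)(-6) = -174
D→A: (-7)(5) − (-8)(-11) = -123
Σ = -460
Area = |Σ|/2 = 230.
Hole:
Apply Gauss's area formula: 2A = Σ (x_i·y_{i+1} − x_{i+1}·y_i), indices taken mod 5.
Σ = (0) + (2) + (2) + (1) + (10) = 15
Area = |Σ|/2 = 7.5.
Net area = 230 − 7.5 = 222.5.

222.5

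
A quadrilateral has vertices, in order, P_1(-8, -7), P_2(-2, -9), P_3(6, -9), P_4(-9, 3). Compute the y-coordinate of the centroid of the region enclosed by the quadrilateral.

-1097/231

Apply the surveyor's formula. First the cross-terms c_i = x_i·y_{i+1} − x_{i+1}·y_i:
  58, 72, -63, 87  ⇒  2A = 154, A = 77.
Then Σ (y_i + y_{i+1})·c_i = -2194, so ȳ = -2194 / (6·77) = -1097/231.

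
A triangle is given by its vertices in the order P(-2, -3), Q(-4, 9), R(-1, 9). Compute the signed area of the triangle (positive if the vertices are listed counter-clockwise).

-18

Cross-terms: -30, -27, 21  ⇒  Σ = -36
Signed area = Σ/2 = -18 (negative ⇒ clockwise traversal).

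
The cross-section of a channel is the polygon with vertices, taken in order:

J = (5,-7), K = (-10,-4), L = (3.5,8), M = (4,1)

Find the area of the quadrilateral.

108.75

Apply the shoelace formula: 2A = Σ (x_i·y_{i+1} − x_{i+1}·y_i), indices taken mod 4.
Σ = (-90) + (-66) + (-28.5) + (-33) = -217.5
Area = |Σ|/2 = 108.75.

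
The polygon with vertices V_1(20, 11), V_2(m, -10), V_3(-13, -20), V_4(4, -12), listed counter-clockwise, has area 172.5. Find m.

The doubled signed area Σ (x_i y_{i+1} − x_{i+1} y_i) is linear in m.
With m=0 it equals 190; the coefficient of m is -31 (from the two edges through V_2).
So -31·m + 190 = 2·172.5 = 345 ⇒ m = -5.

-5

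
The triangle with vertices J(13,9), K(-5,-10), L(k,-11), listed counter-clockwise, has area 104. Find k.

5

Write out the shoelace sum; only the two edges meeting at L involve k:
2·Area = [((-5)·(-11) − k·(-10)) + (k·9 − 13·(-11))] + -85
       = 19·k + 113 = 208
⇒ k = 5.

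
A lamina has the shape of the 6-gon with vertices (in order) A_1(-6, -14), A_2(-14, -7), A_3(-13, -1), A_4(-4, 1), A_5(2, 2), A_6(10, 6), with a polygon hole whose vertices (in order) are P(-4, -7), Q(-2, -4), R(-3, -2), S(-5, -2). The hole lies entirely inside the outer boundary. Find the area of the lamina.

176.5

Outer boundary:
Apply the shoelace formula: 2A = Σ (x_i·y_{i+1} − x_{i+1}·y_i), indices taken mod 6.
Σ = (-154) + (-77) + (-17) + (-10) + (-8) + (-104) = -370
Area = |Σ|/2 = 185.
Hole:
P→Q: (-4)(-4) − (-2)(-7) = 2
Q→R: (-2)(-2) − (-3)(-4) = -8
R→S: (-3)(-2) − (-5)(-2) = -4
S→P: (-5)(-7) − (-4)(-2) = 27
Σ = 17
Area = |Σ|/2 = 8.5.
Net area = 185 − 8.5 = 176.5.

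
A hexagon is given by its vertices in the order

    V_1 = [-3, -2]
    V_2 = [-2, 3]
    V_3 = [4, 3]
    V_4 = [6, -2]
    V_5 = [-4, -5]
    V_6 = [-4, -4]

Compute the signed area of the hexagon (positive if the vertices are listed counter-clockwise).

-51.5

Apply the shoelace formula: 2A = Σ (x_i·y_{i+1} − x_{i+1}·y_i), indices taken mod 6.
Σ = (-13) + (-18) + (-26) + (-38) + (-4) + (-4) = -103
Signed area = Σ/2 = -51.5 (negative ⇒ clockwise traversal).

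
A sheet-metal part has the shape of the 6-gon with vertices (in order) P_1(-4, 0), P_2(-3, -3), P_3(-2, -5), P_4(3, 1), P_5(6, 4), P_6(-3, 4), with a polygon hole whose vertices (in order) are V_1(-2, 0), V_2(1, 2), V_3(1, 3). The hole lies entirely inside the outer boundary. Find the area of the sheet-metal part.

44.5

Outer boundary:
Apply the shoelace (surveyor's) formula: 2A = Σ (x_i·y_{i+1} − x_{i+1}·y_i), indices taken mod 6.
Σ = (12) + (9) + (13) + (6) + (36) + (16) = 92
Area = |Σ|/2 = 46.
Hole:
Apply Gauss's area formula: 2A = Σ (x_i·y_{i+1} − x_{i+1}·y_i), indices taken mod 3.
Σ = (-4) + (1) + (6) = 3
Area = |Σ|/2 = 1.5.
Net area = 46 − 1.5 = 44.5.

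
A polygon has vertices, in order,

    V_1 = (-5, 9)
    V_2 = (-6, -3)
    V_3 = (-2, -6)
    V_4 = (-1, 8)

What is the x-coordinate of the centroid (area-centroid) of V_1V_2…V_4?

Apply the shoelace (surveyor's) formula. First the cross-terms c_i = x_i·y_{i+1} − x_{i+1}·y_i:
  69, 30, -22, 31  ⇒  2A = 108, A = 54.
Then Σ (x_i + x_{i+1})·c_i = -1119, so x̄ = -1119 / (6·54) = -373/108.

-373/108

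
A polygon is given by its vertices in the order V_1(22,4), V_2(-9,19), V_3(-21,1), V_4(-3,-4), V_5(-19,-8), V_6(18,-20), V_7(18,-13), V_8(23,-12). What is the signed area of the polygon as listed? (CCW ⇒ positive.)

984

Apply Gauss's area formula: 2A = Σ (x_i·y_{i+1} − x_{i+1}·y_i), indices taken mod 8.
Σ = (454) + (390) + (87) + (-52) + (524) + (126) + (83) + (356) = 1968
Signed area = Σ/2 = 984 (positive ⇒ counter-clockwise traversal).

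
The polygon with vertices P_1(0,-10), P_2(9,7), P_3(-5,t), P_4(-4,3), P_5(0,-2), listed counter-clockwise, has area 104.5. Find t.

7

Write out the shoelace sum; only the two edges meeting at P_3 involve t:
2·Area = [(9·t − (-5)·7) + ((-5)·3 − (-4)·t)] + 98
       = 13·t + 118 = 209
⇒ t = 7.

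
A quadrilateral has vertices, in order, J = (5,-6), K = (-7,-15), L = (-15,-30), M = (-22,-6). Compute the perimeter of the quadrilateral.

84

|JK| = √((-12)² + (-9)²) = √225 = 15
|KL| = √((-8)² + (-15)²) = √289 = 17
|LM| = √((-7)² + (24)²) = √625 = 25
|MJ| = √((27)² + (0)²) = √729 = 27
Perimeter = 15 + 17 + 25 + 27 = 84.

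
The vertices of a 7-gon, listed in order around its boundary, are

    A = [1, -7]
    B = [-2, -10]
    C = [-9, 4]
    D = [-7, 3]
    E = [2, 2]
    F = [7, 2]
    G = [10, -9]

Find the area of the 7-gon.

147.5

A→B: (1)(-10) − (-2)(-7) = -24
B→C: (-2)(4) − (-9)(-10) = -98
C→D: (-9)(3) − (-7)(4) = 1
D→E: (-7)(2) − (2)(3) = -20
E→F: (2)(2) − (7)(2) = -10
F→G: (7)(-9) − (10)(2) = -83
G→A: (10)(-7) − (1)(-9) = -61
Σ = -295
Area = |Σ|/2 = 147.5.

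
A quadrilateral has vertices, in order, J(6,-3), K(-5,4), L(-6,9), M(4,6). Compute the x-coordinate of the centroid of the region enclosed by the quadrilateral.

8/33

Apply the surveyor's formula. First the cross-terms c_i = x_i·y_{i+1} − x_{i+1}·y_i:
  9, -21, -72, -48  ⇒  2A = -132, A = -66.
Then Σ (x_i + x_{i+1})·c_i = -96, so x̄ = -96 / (6·(-66)) = 8/33.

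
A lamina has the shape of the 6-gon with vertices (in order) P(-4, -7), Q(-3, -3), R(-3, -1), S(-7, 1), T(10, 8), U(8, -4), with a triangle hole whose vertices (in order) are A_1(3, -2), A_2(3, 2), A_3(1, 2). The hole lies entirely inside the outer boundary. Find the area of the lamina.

129.5

Outer boundary:
Σ = (-9) + (-6) + (-10) + (-66) + (-104) + (-72) = -267
Area = |Σ|/2 = 133.5.
Hole:
Apply the shoelace (surveyor's) formula: 2A = Σ (x_i·y_{i+1} − x_{i+1}·y_i), indices taken mod 3.
A_1→A_2: (3)(2) − (3)(-2) = 12
A_2→A_3: (3)(2) − (1)(2) = 4
A_3→A_1: (1)(-2) − (3)(2) = -8
Σ = 8
Area = |Σ|/2 = 4.
Net area = 133.5 − 4 = 129.5.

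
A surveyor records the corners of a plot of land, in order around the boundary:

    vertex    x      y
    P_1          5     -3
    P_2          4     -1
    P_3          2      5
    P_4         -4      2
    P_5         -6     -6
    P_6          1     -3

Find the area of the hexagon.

Σ = (7) + (22) + (24) + (36) + (24) + (12) = 125
Area = |Σ|/2 = 62.5.

62.5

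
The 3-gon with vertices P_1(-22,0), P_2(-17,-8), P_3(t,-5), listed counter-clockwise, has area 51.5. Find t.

-6

The doubled signed area Σ (x_i y_{i+1} − x_{i+1} y_i) is linear in t.
With t=0 it equals 151; the coefficient of t is 8 (from the two edges through P_3).
So 8·t + 151 = 2·51.5 = 103 ⇒ t = -6.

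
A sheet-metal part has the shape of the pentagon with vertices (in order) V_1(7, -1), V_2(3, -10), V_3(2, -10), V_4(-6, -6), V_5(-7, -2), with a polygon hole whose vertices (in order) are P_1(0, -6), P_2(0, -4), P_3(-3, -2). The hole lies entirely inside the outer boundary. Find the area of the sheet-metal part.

Outer boundary:
Apply the shoelace formula: 2A = Σ (x_i·y_{i+1} − x_{i+1}·y_i), indices taken mod 5.
Σ = (-67) + (-10) + (-72) + (-30) + (21) = -158
Area = |Σ|/2 = 79.
Hole:
Apply Gauss's area formula: 2A = Σ (x_i·y_{i+1} − x_{i+1}·y_i), indices taken mod 3.
P_1→P_2: (0)(-4) − (0)(-6) = 0
P_2→P_3: (0)(-2) − (-3)(-4) = -12
P_3→P_1: (-3)(-6) − (0)(-2) = 18
Σ = 6
Area = |Σ|/2 = 3.
Net area = 79 − 3 = 76.

76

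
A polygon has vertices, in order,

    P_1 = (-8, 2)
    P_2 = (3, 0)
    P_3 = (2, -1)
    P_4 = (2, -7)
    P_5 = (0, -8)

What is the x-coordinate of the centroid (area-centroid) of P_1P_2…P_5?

-149/101

Apply the shoelace (surveyor's) formula. First the cross-terms c_i = x_i·y_{i+1} − x_{i+1}·y_i:
  -6, -3, -12, -16, -64  ⇒  2A = -101, A = -50.5.
Then Σ (x_i + x_{i+1})·c_i = 447, so x̄ = 447 / (6·(-50.5)) = -149/101.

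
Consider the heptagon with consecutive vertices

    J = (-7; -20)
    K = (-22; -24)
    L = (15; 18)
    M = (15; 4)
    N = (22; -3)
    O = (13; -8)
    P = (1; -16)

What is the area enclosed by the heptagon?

560

Apply the shoelace formula: 2A = Σ (x_i·y_{i+1} − x_{i+1}·y_i), indices taken mod 7.
Σ = (-272) + (-36) + (-210) + (-133) + (-137) + (-200) + (-132) = -1120
Area = |Σ|/2 = 560.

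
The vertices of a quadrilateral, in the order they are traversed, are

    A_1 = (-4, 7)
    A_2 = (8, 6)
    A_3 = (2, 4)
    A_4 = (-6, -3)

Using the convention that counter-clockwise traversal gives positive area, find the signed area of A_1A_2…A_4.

Apply the surveyor's formula: 2A = Σ (x_i·y_{i+1} − x_{i+1}·y_i), indices taken mod 4.
Σ = (-80) + (20) + (18) + (-54) = -96
Signed area = Σ/2 = -48 (negative ⇒ clockwise traversal).

-48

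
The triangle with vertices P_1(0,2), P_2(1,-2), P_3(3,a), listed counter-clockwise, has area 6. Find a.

The doubled signed area Σ (x_i y_{i+1} − x_{i+1} y_i) is linear in a.
With a=0 it equals 10; the coefficient of a is 1 (from the two edges through P_3).
So 1·a + 10 = 2·6 = 12 ⇒ a = 2.

2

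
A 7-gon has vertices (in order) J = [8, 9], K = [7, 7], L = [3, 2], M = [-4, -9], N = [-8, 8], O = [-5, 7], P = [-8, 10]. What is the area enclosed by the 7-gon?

149.5

Apply the surveyor's formula: 2A = Σ (x_i·y_{i+1} − x_{i+1}·y_i), indices taken mod 7.
Cross-terms: -7, -7, -19, -104, -16, 6, -152  ⇒  Σ = -299
Area = |Σ|/2 = 149.5.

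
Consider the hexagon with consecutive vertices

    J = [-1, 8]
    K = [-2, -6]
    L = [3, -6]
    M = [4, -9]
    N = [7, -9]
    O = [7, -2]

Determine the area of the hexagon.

Apply the shoelace formula: 2A = Σ (x_i·y_{i+1} − x_{i+1}·y_i), indices taken mod 6.
Cross-terms: 22, 30, -3, 27, 49, 54  ⇒  Σ = 179
Area = |Σ|/2 = 89.5.

89.5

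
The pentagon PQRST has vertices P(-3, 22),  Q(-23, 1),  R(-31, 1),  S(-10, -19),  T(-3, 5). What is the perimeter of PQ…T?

108

|PQ| = √((-20)² + (-21)²) = √841 = 29
|QR| = √((-8)² + (0)²) = √64 = 8
|RS| = √((21)² + (-20)²) = √841 = 29
|ST| = √((7)² + (24)²) = √625 = 25
|TP| = √((0)² + (17)²) = √289 = 17
Perimeter = 29 + 8 + 29 + 25 + 17 = 108.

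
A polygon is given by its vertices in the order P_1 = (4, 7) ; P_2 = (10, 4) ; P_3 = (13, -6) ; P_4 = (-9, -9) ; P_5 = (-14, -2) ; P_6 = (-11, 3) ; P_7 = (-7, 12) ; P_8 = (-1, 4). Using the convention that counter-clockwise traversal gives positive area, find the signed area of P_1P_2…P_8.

-329.5

Apply the surveyor's formula: 2A = Σ (x_i·y_{i+1} − x_{i+1}·y_i), indices taken mod 8.
Σ = (-54) + (-112) + (-171) + (-108) + (-64) + (-111) + (-16) + (-23) = -659
Signed area = Σ/2 = -329.5 (negative ⇒ clockwise traversal).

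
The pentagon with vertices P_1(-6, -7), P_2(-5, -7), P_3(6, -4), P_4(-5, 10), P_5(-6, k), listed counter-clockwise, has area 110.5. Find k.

Write out the shoelace sum; only the two edges meeting at P_5 involve k:
2·Area = [((-5)·k − (-6)·10) + ((-6)·(-7) − (-6)·k)] + 109
       = 1·k + 211 = 221
⇒ k = 10.

10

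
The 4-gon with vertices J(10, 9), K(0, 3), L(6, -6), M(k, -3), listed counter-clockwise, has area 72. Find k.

8

The doubled signed area Σ (x_i y_{i+1} − x_{i+1} y_i) is linear in k.
With k=0 it equals 24; the coefficient of k is 15 (from the two edges through M).
So 15·k + 24 = 2·72 = 144 ⇒ k = 8.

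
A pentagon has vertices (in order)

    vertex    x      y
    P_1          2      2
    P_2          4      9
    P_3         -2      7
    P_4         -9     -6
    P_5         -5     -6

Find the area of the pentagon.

Σ = (10) + (46) + (75) + (24) + (2) = 157
Area = |Σ|/2 = 78.5.

78.5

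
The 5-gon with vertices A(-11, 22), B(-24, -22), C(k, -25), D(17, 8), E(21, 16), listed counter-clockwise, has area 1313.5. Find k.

Write out the shoelace sum; only the two edges meeting at C involve k:
2·Area = [((-24)·(-25) − k·(-22)) + (k·8 − 17·(-25))] + 1512
       = 30·k + 2537 = 2627
⇒ k = 3.

3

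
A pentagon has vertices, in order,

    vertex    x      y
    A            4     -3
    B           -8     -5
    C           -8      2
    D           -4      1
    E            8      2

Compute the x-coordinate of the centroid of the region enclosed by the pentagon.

Apply the shoelace (surveyor's) formula. First the cross-terms c_i = x_i·y_{i+1} − x_{i+1}·y_i:
  -44, -56, 0, -16, -32  ⇒  2A = -148, A = -74.
Then Σ (x_i + x_{i+1})·c_i = 624, so x̄ = 624 / (6·(-74)) = -52/37.

-52/37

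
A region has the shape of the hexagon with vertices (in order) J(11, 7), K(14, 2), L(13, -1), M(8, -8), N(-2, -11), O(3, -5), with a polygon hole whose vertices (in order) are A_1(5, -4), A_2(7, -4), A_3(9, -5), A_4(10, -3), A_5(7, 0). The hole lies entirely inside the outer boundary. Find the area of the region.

86

Outer boundary:
Apply the shoelace (surveyor's) formula: 2A = Σ (x_i·y_{i+1} − x_{i+1}·y_i), indices taken mod 6.
Cross-terms: -76, -40, -96, -104, 43, 76  ⇒  Σ = -197
Area = |Σ|/2 = 98.5.
Hole:
Σ = (8) + (1) + (23) + (21) + (-28) = 25
Area = |Σ|/2 = 12.5.
Net area = 98.5 − 12.5 = 86.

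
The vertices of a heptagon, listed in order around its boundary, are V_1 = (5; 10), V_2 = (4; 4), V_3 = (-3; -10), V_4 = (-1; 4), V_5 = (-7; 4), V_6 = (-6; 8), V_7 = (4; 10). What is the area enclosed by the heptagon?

90

Apply the shoelace (surveyor's) formula: 2A = Σ (x_i·y_{i+1} − x_{i+1}·y_i), indices taken mod 7.
Σ = (-20) + (-28) + (-22) + (24) + (-32) + (-92) + (-10) = -180
Area = |Σ|/2 = 90.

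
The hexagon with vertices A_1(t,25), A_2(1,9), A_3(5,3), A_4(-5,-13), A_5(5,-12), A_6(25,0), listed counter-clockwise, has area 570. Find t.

The doubled signed area Σ (x_i y_{i+1} − x_{i+1} y_i) is linear in t.
With t=0 it equals 933; the coefficient of t is 9 (from the two edges through A_1).
So 9·t + 933 = 2·570 = 1140 ⇒ t = 23.

23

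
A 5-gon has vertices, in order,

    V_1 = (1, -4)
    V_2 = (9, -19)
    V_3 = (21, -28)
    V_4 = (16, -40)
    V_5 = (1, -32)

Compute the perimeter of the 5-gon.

|V_1V_2| = √((8)² + (-15)²) = √289 = 17
|V_2V_3| = √((12)² + (-9)²) = √225 = 15
|V_3V_4| = √((-5)² + (-12)²) = √169 = 13
|V_4V_5| = √((-15)² + (8)²) = √289 = 17
|V_5V_1| = √((0)² + (28)²) = √784 = 28
Perimeter = 17 + 15 + 13 + 17 + 28 = 90.

90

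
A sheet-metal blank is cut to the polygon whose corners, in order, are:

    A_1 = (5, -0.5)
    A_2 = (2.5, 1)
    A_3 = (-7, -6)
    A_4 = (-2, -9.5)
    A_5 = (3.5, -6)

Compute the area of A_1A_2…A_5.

63.125

Apply Gauss's area formula: 2A = Σ (x_i·y_{i+1} − x_{i+1}·y_i), indices taken mod 5.
Cross-terms: 6.25, -8, 54.5, 45.25, 28.25  ⇒  Σ = 126.25
Area = |Σ|/2 = 63.125.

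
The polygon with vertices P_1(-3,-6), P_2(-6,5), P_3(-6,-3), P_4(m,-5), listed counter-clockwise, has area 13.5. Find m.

Write out the shoelace sum; only the two edges meeting at P_4 involve m:
2·Area = [((-6)·(-5) − m·(-3)) + (m·(-6) − (-3)·(-5))] + -3
       = -3·m + 12 = 27
⇒ m = -5.

-5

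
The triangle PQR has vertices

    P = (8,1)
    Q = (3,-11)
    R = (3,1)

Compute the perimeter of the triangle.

30

|PQ| = √((-5)² + (-12)²) = √169 = 13
|QR| = √((0)² + (12)²) = √144 = 12
|RP| = √((5)² + (0)²) = √25 = 5
Perimeter = 13 + 12 + 5 = 30.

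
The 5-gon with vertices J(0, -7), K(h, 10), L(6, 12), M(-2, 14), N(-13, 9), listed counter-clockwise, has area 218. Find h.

Write out the shoelace sum; only the two edges meeting at K involve h:
2·Area = [(0·10 − h·(-7)) + (h·12 − 6·10)] + 363
       = 19·h + 303 = 436
⇒ h = 7.

7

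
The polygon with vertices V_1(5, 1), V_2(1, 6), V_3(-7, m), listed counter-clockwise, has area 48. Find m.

The doubled signed area Σ (x_i y_{i+1} − x_{i+1} y_i) is linear in m.
With m=0 it equals 64; the coefficient of m is -4 (from the two edges through V_3).
So -4·m + 64 = 2·48 = 96 ⇒ m = -8.

-8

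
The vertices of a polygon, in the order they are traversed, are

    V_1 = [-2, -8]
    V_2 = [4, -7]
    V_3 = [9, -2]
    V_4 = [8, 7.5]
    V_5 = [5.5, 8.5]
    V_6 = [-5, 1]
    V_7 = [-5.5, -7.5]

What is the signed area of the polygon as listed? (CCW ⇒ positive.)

165.625

V_1→V_2: (-2)(-7) − (4)(-8) = 46
V_2→V_3: (4)(-2) − (9)(-7) = 55
V_3→V_4: (9)(7.5) − (8)(-2) = 83.5
V_4→V_5: (8)(8.5) − (5.5)(7.5) = 26.75
V_5→V_6: (5.5)(1) − (-5)(8.5) = 48
V_6→V_7: (-5)(-7.5) − (-5.5)(1) = 43
V_7→V_1: (-5.5)(-8) − (-2)(-7.5) = 29
Σ = 331.25
Signed area = Σ/2 = 165.625 (positive ⇒ counter-clockwise traversal).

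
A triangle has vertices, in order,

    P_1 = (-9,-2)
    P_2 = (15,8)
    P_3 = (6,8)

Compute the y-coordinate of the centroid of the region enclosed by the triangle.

Apply Gauss's area formula. First the cross-terms c_i = x_i·y_{i+1} − x_{i+1}·y_i:
  -42, 72, 60  ⇒  2A = 90, A = 45.
Then Σ (y_i + y_{i+1})·c_i = 1260, so ȳ = 1260 / (6·45) = 14/3.

14/3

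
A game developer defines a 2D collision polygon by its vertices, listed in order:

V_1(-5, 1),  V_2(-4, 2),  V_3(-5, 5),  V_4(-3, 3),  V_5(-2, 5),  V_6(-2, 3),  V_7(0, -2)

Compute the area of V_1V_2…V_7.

13.5

Apply the shoelace formula: 2A = Σ (x_i·y_{i+1} − x_{i+1}·y_i), indices taken mod 7.
Σ = (-6) + (-10) + (0) + (-9) + (4) + (4) + (-10) = -27
Area = |Σ|/2 = 13.5.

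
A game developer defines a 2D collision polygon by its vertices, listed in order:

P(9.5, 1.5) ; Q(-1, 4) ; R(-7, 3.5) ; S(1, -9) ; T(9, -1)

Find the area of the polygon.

113.25

P→Q: (9.5)(4) − (-1)(1.5) = 39.5
Q→R: (-1)(3.5) − (-7)(4) = 24.5
R→S: (-7)(-9) − (1)(3.5) = 59.5
S→T: (1)(-1) − (9)(-9) = 80
T→P: (9)(1.5) − (9.5)(-1) = 23
Σ = 226.5
Area = |Σ|/2 = 113.25.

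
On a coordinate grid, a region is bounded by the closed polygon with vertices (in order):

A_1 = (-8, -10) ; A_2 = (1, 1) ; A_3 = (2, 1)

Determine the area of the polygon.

5.5

Σ = (2) + (-1) + (-12) = -11
Area = |Σ|/2 = 5.5.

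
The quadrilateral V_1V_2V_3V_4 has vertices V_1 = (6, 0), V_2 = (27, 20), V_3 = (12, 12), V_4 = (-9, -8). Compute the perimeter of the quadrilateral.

|V_1V_2| = √((21)² + (20)²) = √841 = 29
|V_2V_3| = √((-15)² + (-8)²) = √289 = 17
|V_3V_4| = √((-21)² + (-20)²) = √841 = 29
|V_4V_1| = √((15)² + (8)²) = √289 = 17
Perimeter = 29 + 17 + 29 + 17 = 92.

92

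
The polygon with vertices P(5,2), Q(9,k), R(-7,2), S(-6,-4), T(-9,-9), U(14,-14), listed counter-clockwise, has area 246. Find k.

7

Write out the shoelace sum; only the two edges meeting at Q involve k:
2·Area = [(5·k − 9·2) + (9·2 − (-7)·k)] + 408
       = 12·k + 408 = 492
⇒ k = 7.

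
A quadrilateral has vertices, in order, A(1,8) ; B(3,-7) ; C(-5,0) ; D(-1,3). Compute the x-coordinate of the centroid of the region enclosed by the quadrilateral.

Apply the surveyor's formula. First the cross-terms c_i = x_i·y_{i+1} − x_{i+1}·y_i:
  -31, -35, -15, -11  ⇒  2A = -92, A = -46.
Then Σ (x_i + x_{i+1})·c_i = 36, so x̄ = 36 / (6·(-46)) = -3/23.

-3/23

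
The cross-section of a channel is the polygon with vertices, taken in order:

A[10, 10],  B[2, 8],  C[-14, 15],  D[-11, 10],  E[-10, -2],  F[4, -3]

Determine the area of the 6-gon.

228.5

Σ = (60) + (142) + (25) + (122) + (38) + (70) = 457
Area = |Σ|/2 = 228.5.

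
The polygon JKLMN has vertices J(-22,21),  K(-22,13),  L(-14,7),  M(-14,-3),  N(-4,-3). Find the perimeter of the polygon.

68

|JK| = √((0)² + (-8)²) = √64 = 8
|KL| = √((8)² + (-6)²) = √100 = 10
|LM| = √((0)² + (-10)²) = √100 = 10
|MN| = √((10)² + (0)²) = √100 = 10
|NJ| = √((-18)² + (24)²) = √900 = 30
Perimeter = 8 + 10 + 10 + 10 + 30 = 68.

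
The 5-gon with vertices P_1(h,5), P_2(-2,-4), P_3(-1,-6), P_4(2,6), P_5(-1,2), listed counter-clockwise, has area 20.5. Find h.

Write out the shoelace sum; only the two edges meeting at P_1 involve h:
2·Area = [((-1)·5 − h·2) + (h·(-4) − (-2)·5)] + 24
       = -6·h + 29 = 41
⇒ h = -2.

-2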